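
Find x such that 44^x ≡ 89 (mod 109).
44

Baby-step giant-step with step n = ⌈√109⌉ = 11.
Baby steps 44^j mod 109 (j:value) for j=0..10: 0:1, 1:44, 2:83, 3:55, 4:22, 5:96, 6:82, 7:11, 8:48, 9:41, 10:60.
Giant-step multiplier: 44^(-11) ≡ 44^(108-11) = 44^97 ≡ 50 (mod 109).
Giant steps γ_i = 89·50^i mod 109: γ_0=89, γ_1=90, γ_2=31, γ_3=24, γ_4=1 (in table at j=0).
x = i·n + j = 4·11 + 0 = 44.
Check: 44^44 ≡ 89 (mod 109).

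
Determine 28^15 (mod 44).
32

Repeated squaring. Binary of 15 = 1111.
28^1 ≡ 28 (mod 44); 28^2 ≡ 36 (mod 44); 28^4 ≡ 20 (mod 44); 28^8 ≡ 4 (mod 44)
28^15 = 28^1 × 28^2 × 28^4 × 28^8 ≡ 32 (mod 44)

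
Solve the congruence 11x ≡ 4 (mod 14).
x ≡ 8 (mod 14)

gcd(11, 14) = 1, which divides 4, so solutions exist.
Find 11^(-1) mod 14 by the extended Euclidean algorithm:
14 = 1 × 11 + 3  ⟹  3 = (1)·14 + (-1)·11
11 = 3 × 3 + 2  ⟹  2 = (-3)·14 + (4)·11
3 = 1 × 2 + 1  ⟹  1 = (4)·14 + (-5)·11
So (-5)·11 ≡ 1 (mod 14), i.e. 11^(-1) ≡ -5 ≡ 9 (mod 14).
x ≡ 9 × 4 = 36 ≡ 8 (mod 14).
Check: 11 × 8 = 88 ≡ 4 (mod 14).
Unique solution: x ≡ 8 (mod 14)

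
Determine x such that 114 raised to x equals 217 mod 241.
56

Baby-step giant-step with step n = ⌈√241⌉ = 16.
Baby steps 114^j mod 241 (j:value) for j=0..15: 0:1, 1:114, 2:223, 3:117, 4:83, 5:63, 6:193, 7:71, 8:141, 9:168, 10:113, 11:109, 12:135, 13:207, 14:221, 15:130.
Giant-step multiplier: 114^(-16) ≡ 114^(240-16) = 114^224 ≡ 160 (mod 241).
Giant steps γ_i = 217·160^i mod 241: γ_0=217, γ_1=16, γ_2=150, γ_3=141 (in table at j=8).
x = i·n + j = 3·16 + 8 = 56.
Check: 114^56 ≡ 217 (mod 241).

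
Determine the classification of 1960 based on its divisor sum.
abundant

Proper divisors of 1960: sum = 1 + 2 + 4 + 5 + 7 + 8 + 10 + 14 + ... + 280 + 392 + 490 + 980 (23 divisors) = 3170
Since 3170 > 1960, 1960 is abundant.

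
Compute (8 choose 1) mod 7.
1

Using Lucas' theorem:
Write n=8 and k=1 in base 7:
n in base 7: [1, 1]
k in base 7: [0, 1]
C(8,1) mod 7 = ∏ C(n_i, k_i) mod 7
Digit binomials (mod 7): C(1,0) = 1; C(1,1) = 1
Product: 1 × 1 = 1 ≡ 1 (mod 7)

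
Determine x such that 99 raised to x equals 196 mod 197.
98

Baby-step giant-step with step n = ⌈√197⌉ = 15.
Baby steps 99^j mod 197 (j:value) for j=0..14: 0:1, 1:99, 2:148, 3:74, 4:37, 5:117, 6:157, 7:177, 8:187, 9:192, 10:96, 11:48, 12:24, 13:12, 14:6.
Giant-step multiplier: 99^(-15) ≡ 99^(196-15) = 99^181 ≡ 66 (mod 197).
Giant steps γ_i = 196·66^i mod 197: γ_0=196, γ_1=131, γ_2=175, γ_3=124, γ_4=107, γ_5=167, γ_6=187 (in table at j=8).
x = i·n + j = 6·15 + 8 = 98.
Check: 99^98 ≡ 196 (mod 197).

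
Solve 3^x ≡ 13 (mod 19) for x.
17

Baby-step giant-step with step n = ⌈√19⌉ = 5.
Baby steps 3^j mod 19 (j:value) for j=0..4: 0:1, 1:3, 2:9, 3:8, 4:5.
Giant-step multiplier: 3^(-5) ≡ 3^(18-5) = 3^13 ≡ 14 (mod 19).
Giant steps γ_i = 13·14^i mod 19: γ_0=13, γ_1=11, γ_2=2, γ_3=9 (in table at j=2).
x = i·n + j = 3·5 + 2 = 17.
Check: 3^17 ≡ 13 (mod 19).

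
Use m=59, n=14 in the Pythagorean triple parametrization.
(3285, 1652, 3677)

Euclid's formula: a = m² - n², b = 2mn, c = m² + n²
m = 59, n = 14
a = 59² - 14² = 3481 - 196 = 3285
b = 2 × 59 × 14 = 1652
c = 59² + 14² = 3481 + 196 = 3677
Verification: 3285² + 1652² = 10791225 + 2729104 = 13520329 = 3677² ✓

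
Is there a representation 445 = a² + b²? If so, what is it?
2² + 21² (a=2, b=21)

Factorization: 445 = 5 × 89
By Fermat: n is sum of two squares iff every prime p ≡ 3 (mod 4) appears to even power.
All primes ≡ 3 (mod 4) appear to even power.
Search a = 0, 1, 2, … for 445 - a² a perfect square: first hit at a = 2: 445 - 4 = 441 = 21².
445 = 2² + 21² = 4 + 441 ✓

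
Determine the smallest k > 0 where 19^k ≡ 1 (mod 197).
14

197 is prime, so ord(19) divides φ(197) = 196.
Divisors of 196: 1, 2, 4, 7, 14, 28, 49, 98, 196.
Repeated squaring: 19^1 ≡ 19, 19^2 ≡ 164, 19^4 ≡ 104, 19^8 ≡ 178, 19^16 ≡ 164, 19^32 ≡ 104, 19^64 ≡ 178, 19^128 ≡ 164 (mod 197).
Test 19^d mod 197 for each divisor d in increasing order:
19^1 ≡ 19
19^2 ≡ 164
19^4 ≡ 104
19^7 = 19^4·19^2·19^1 ≡ 196
19^14 = 19^8·19^4·19^2 ≡ 1  ← first divisor giving 1
The order is 14.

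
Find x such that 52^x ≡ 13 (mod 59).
17

Baby-step giant-step with step n = ⌈√59⌉ = 8.
Baby steps 52^j mod 59 (j:value) for j=0..7: 0:1, 1:52, 2:49, 3:11, 4:41, 5:8, 6:3, 7:38.
Giant-step multiplier: 52^(-8) ≡ 52^(58-8) = 52^50 ≡ 57 (mod 59).
Giant steps γ_i = 13·57^i mod 59: γ_0=13, γ_1=33, γ_2=52 (in table at j=1).
x = i·n + j = 2·8 + 1 = 17.
Check: 52^17 ≡ 13 (mod 59).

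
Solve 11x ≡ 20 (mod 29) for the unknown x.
x ≡ 15 (mod 29)

gcd(11, 29) = 1, which divides 20, so solutions exist.
Find 11^(-1) mod 29 by the extended Euclidean algorithm:
29 = 2 × 11 + 7  ⟹  7 = (1)·29 + (-2)·11
11 = 1 × 7 + 4  ⟹  4 = (-1)·29 + (3)·11
7 = 1 × 4 + 3  ⟹  3 = (2)·29 + (-5)·11
4 = 1 × 3 + 1  ⟹  1 = (-3)·29 + (8)·11
So (8)·11 ≡ 1 (mod 29), i.e. 11^(-1) ≡ 8 (mod 29).
x ≡ 8 × 20 = 160 ≡ 15 (mod 29).
Check: 11 × 15 = 165 ≡ 20 (mod 29).
Unique solution: x ≡ 15 (mod 29)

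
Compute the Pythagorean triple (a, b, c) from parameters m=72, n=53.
(2375, 7632, 7993)

Euclid's formula: a = m² - n², b = 2mn, c = m² + n²
m = 72, n = 53
a = 72² - 53² = 5184 - 2809 = 2375
b = 2 × 72 × 53 = 7632
c = 72² + 53² = 5184 + 2809 = 7993
Verification: 2375² + 7632² = 5640625 + 58247424 = 63888049 = 7993² ✓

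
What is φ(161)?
132

161 = 7 × 23
φ(n) = n × ∏(1 - 1/p) for each prime p dividing n
φ(161) = 161 × (1 - 1/7) × (1 - 1/23) = 132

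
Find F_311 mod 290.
89

Matrix identity: Q^n = [[F_(n+1), F_n], [F_n, F_(n-1)]] with Q = [[1,1],[1,0]].
n = 311 = 100110111₂. Square-and-multiply, entries mod 290:
Q^1 = [[1,1],[1,0]]
Q^2 = (Q^1)² = [[2,1],[1,1]]
Q^4 = (Q^2)² = [[5,3],[3,2]]
Q^9 = (Q^4)²·Q = [[55,34],[34,21]]
Q^19 = (Q^9)²·Q = [[95,121],[121,264]]
Q^38 = (Q^19)² = [[176,229],[229,237]]
Q^77 = (Q^38)²·Q = [[224,187],[187,37]]
Q^155 = (Q^77)²·Q = [[262,175],[175,87]]
Q^311 = (Q^155)²·Q = [[264,89],[89,175]]
F_311 mod 290 = Q^311[0][1] = 89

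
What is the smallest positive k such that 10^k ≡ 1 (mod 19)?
18

19 is prime, so ord(10) divides φ(19) = 18.
Divisors of 18: 1, 2, 3, 6, 9, 18.
Repeated squaring: 10^1 ≡ 10, 10^2 ≡ 5, 10^4 ≡ 6, 10^8 ≡ 17, 10^16 ≡ 4 (mod 19).
Test 10^d mod 19 for each divisor d in increasing order:
10^1 ≡ 10
10^2 ≡ 5
10^3 = 10^2·10^1 ≡ 12
10^6 = 10^4·10^2 ≡ 11
10^9 = 10^8·10^1 ≡ 18
10^18 = 10^16·10^2 ≡ 1  ← first divisor giving 1
The order is 18.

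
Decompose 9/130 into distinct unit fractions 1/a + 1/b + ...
1/15 + 1/390

Greedy algorithm:
9/130: ceiling(130/9) = 15, use 1/15
1/390: ceiling(390/1) = 390, use 1/390
Result: 9/130 = 1/15 + 1/390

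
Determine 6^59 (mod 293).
228

Repeated squaring. Binary of 59 = 111011.
6^1 ≡ 6 (mod 293); 6^2 ≡ 36 (mod 293); 6^4 ≡ 124 (mod 293); 6^8 ≡ 140 (mod 293); 6^16 ≡ 262 (mod 293); 6^32 ≡ 82 (mod 293)
6^59 = 6^1 × 6^2 × 6^8 × 6^16 × 6^32 ≡ 228 (mod 293)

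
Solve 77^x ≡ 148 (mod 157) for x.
62

Baby-step giant-step with step n = ⌈√157⌉ = 13.
Baby steps 77^j mod 157 (j:value) for j=0..12: 0:1, 1:77, 2:120, 3:134, 4:113, 5:66, 6:58, 7:70, 8:52, 9:79, 10:117, 11:60, 12:67.
Giant-step multiplier: 77^(-13) ≡ 77^(156-13) = 77^143 ≡ 107 (mod 157).
Giant steps γ_i = 148·107^i mod 157: γ_0=148, γ_1=136, γ_2=108, γ_3=95, γ_4=117 (in table at j=10).
x = i·n + j = 4·13 + 10 = 62.
Check: 77^62 ≡ 148 (mod 157).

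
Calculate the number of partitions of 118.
1482074143

p(n) counts ways to write n as a sum of positive integers (order ignored).
Euler's pentagonal recurrence: p(k) = p(k-1) + p(k-2) - p(k-5) - p(k-7) + p(k-12) + p(k-15) - ... (offsets j(3j∓1)/2, signs ++--, p(0)=1, p(<0)=0).
DP table for k = 0..117: p(0)=1, p(1)=1, p(2)=2, p(3)=3, p(4)=5, p(5)=7, p(6)=11, p(7)=15, p(8)=22, p(9)=30, p(10)=42, p(11)=56, p(12)=77, p(13)=101, p(14)=135, p(15)=176, p(16)=231, p(17)=297, p(18)=385, p(19)=490, p(20)=627, p(21)=792, p(22)=1002, p(23)=1255, p(24)=1575, p(25)=1958, p(26)=2436, p(27)=3010, p(28)=3718, p(29)=4565, p(30)=5604, p(31)=6842, p(32)=8349, p(33)=10143, p(34)=12310, p(35)=14883, p(36)=17977, p(37)=21637, p(38)=26015, p(39)=31185, p(40)=37338, p(41)=44583, p(42)=53174, p(43)=63261, p(44)=75175, p(45)=89134, p(46)=105558, p(47)=124754, p(48)=147273, p(49)=173525, p(50)=204226, p(51)=239943, p(52)=281589, p(53)=329931, p(54)=386155, p(55)=451276, p(56)=526823, p(57)=614154, p(58)=715220, p(59)=831820, p(60)=966467, p(61)=1121505, p(62)=1300156, p(63)=1505499, p(64)=1741630, p(65)=2012558, p(66)=2323520, p(67)=2679689, p(68)=3087735, p(69)=3554345, p(70)=4087968, p(71)=4697205, p(72)=5392783, p(73)=6185689, p(74)=7089500, p(75)=8118264, p(76)=9289091, p(77)=10619863, p(78)=12132164, p(79)=13848650, p(80)=15796476, p(81)=18004327, p(82)=20506255, p(83)=23338469, p(84)=26543660, p(85)=30167357, p(86)=34262962, p(87)=38887673, p(88)=44108109, p(89)=49995925, p(90)=56634173, p(91)=64112359, p(92)=72533807, p(93)=82010177, p(94)=92669720, p(95)=104651419, p(96)=118114304, p(97)=133230930, p(98)=150198136, p(99)=169229875, p(100)=190569292, p(101)=214481126, p(102)=241265379, p(103)=271248950, p(104)=304801365, p(105)=342325709, p(106)=384276336, p(107)=431149389, p(108)=483502844, p(109)=541946240, p(110)=607163746, p(111)=679903203, p(112)=761002156, p(113)=851376628, p(114)=952050665, p(115)=1064144451, p(116)=1188908248, p(117)=1327710076.
Final step: p(118) = p(117) + p(116) - p(113) - p(111) + p(106) + p(103) - p(96) - p(92) + p(83) + p(78) - p(67) - p(61) + p(48) + p(41) - p(26) - p(18) + p(1)
= 1327710076 + 1188908248 - 851376628 - 679903203 + 384276336 + 271248950 - 118114304 - 72533807 + 23338469 + 12132164 - 2679689 - 1121505 + 147273 + 44583 - 2436 - 385 + 1
= 1482074143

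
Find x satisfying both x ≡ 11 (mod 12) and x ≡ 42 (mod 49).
287

Using Chinese Remainder Theorem:
M = 12 × 49 = 588
M1 = 49, M2 = 12
y1 = 49^(-1) mod 12 = 1
y2 = 12^(-1) mod 49 = 45
x = (11×49×1 + 42×12×45) mod 588 = 287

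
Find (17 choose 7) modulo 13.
0

Using Lucas' theorem:
Write n=17 and k=7 in base 13:
n in base 13: [1, 4]
k in base 13: [0, 7]
C(17,7) mod 13 = ∏ C(n_i, k_i) mod 13
Digit binomials (mod 13): C(1,0) = 1; C(4,7) = 0 (k_i > n_i)
Product: 1 × 0 = 0 ≡ 0 (mod 13)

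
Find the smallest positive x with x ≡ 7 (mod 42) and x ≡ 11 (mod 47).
763

Using Chinese Remainder Theorem:
M = 42 × 47 = 1974
M1 = 47, M2 = 42
y1 = 47^(-1) mod 42 = 17
y2 = 42^(-1) mod 47 = 28
x = (7×47×17 + 11×42×28) mod 1974 = 763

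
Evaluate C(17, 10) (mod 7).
2

Using Lucas' theorem:
Write n=17 and k=10 in base 7:
n in base 7: [2, 3]
k in base 7: [1, 3]
C(17,10) mod 7 = ∏ C(n_i, k_i) mod 7
Digit binomials (mod 7): C(2,1) = 2; C(3,3) = 1
Product: 2 × 1 = 2 ≡ 2 (mod 7)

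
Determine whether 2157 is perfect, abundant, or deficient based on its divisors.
deficient

Proper divisors of 2157: sum = 1 + 3 + 719 = 723
Since 723 < 2157, 2157 is deficient.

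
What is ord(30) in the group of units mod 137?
68

137 is prime, so ord(30) divides φ(137) = 136.
Divisors of 136: 1, 2, 4, 8, 17, 34, 68, 136.
Repeated squaring: 30^1 ≡ 30, 30^2 ≡ 78, 30^4 ≡ 56, 30^8 ≡ 122, 30^16 ≡ 88, 30^32 ≡ 72, 30^64 ≡ 115, 30^128 ≡ 73 (mod 137).
Test 30^d mod 137 for each divisor d in increasing order:
30^1 ≡ 30
30^2 ≡ 78
30^4 ≡ 56
30^8 ≡ 122
30^17 = 30^16·30^1 ≡ 37
30^34 = 30^32·30^2 ≡ 136
30^68 = 30^64·30^4 ≡ 1  ← first divisor giving 1
The order is 68.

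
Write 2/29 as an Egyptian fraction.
1/15 + 1/435

Greedy algorithm:
2/29: ceiling(29/2) = 15, use 1/15
1/435: ceiling(435/1) = 435, use 1/435
Result: 2/29 = 1/15 + 1/435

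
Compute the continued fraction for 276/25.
[11; 25]

Euclidean algorithm steps:
276 = 11 × 25 + 1
25 = 25 × 1 + 0
Continued fraction: [11; 25]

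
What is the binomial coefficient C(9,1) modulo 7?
2

Using Lucas' theorem:
Write n=9 and k=1 in base 7:
n in base 7: [1, 2]
k in base 7: [0, 1]
C(9,1) mod 7 = ∏ C(n_i, k_i) mod 7
Digit binomials (mod 7): C(1,0) = 1; C(2,1) = 2
Product: 1 × 2 = 2 ≡ 2 (mod 7)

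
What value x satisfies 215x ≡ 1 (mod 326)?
279

gcd(215, 326) = 1, so the inverse exists.
Extended Euclidean algorithm on (326, 215):
326 = 1 × 215 + 111  ⟹  111 = (1)·326 + (-1)·215
215 = 1 × 111 + 104  ⟹  104 = (-1)·326 + (2)·215
111 = 1 × 104 + 7  ⟹  7 = (2)·326 + (-3)·215
104 = 14 × 7 + 6  ⟹  6 = (-29)·326 + (44)·215
7 = 1 × 6 + 1  ⟹  1 = (31)·326 + (-47)·215
So (-47)·215 ≡ 1 (mod 326), i.e. 215^(-1) ≡ -47 ≡ 279 (mod 326).
Check: 215 × 279 = 59985 ≡ 1 (mod 326)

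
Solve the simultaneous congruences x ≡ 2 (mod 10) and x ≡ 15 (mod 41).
302

Using Chinese Remainder Theorem:
M = 10 × 41 = 410
M1 = 41, M2 = 10
y1 = 41^(-1) mod 10 = 1
y2 = 10^(-1) mod 41 = 37
x = (2×41×1 + 15×10×37) mod 410 = 302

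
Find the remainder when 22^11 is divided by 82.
48

Repeated squaring. Binary of 11 = 1011.
22^1 ≡ 22 (mod 82); 22^2 ≡ 74 (mod 82); 22^4 ≡ 64 (mod 82); 22^8 ≡ 78 (mod 82)
22^11 = 22^1 × 22^2 × 22^8 ≡ 48 (mod 82)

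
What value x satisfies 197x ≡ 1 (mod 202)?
121

gcd(197, 202) = 1, so the inverse exists.
Extended Euclidean algorithm on (202, 197):
202 = 1 × 197 + 5  ⟹  5 = (1)·202 + (-1)·197
197 = 39 × 5 + 2  ⟹  2 = (-39)·202 + (40)·197
5 = 2 × 2 + 1  ⟹  1 = (79)·202 + (-81)·197
So (-81)·197 ≡ 1 (mod 202), i.e. 197^(-1) ≡ -81 ≡ 121 (mod 202).
Check: 197 × 121 = 23837 ≡ 1 (mod 202)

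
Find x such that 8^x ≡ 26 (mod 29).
25

Baby-step giant-step with step n = ⌈√29⌉ = 6.
Baby steps 8^j mod 29 (j:value) for j=0..5: 0:1, 1:8, 2:6, 3:19, 4:7, 5:27.
Giant-step multiplier: 8^(-6) ≡ 8^(28-6) = 8^22 ≡ 9 (mod 29).
Giant steps γ_i = 26·9^i mod 29: γ_0=26, γ_1=2, γ_2=18, γ_3=17, γ_4=8 (in table at j=1).
x = i·n + j = 4·6 + 1 = 25.
Check: 8^25 ≡ 26 (mod 29).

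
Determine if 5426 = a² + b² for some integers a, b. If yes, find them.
49² + 55² (a=49, b=55)

Factorization: 5426 = 2 × 2713
By Fermat: n is sum of two squares iff every prime p ≡ 3 (mod 4) appears to even power.
All primes ≡ 3 (mod 4) appear to even power.
Search a = 0, 1, 2, … for 5426 - a² a perfect square: first hit at a = 49: 5426 - 2401 = 3025 = 55².
5426 = 49² + 55² = 2401 + 3025 ✓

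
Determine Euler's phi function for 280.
96

280 = 2^3 × 5 × 7
φ(n) = n × ∏(1 - 1/p) for each prime p dividing n
φ(280) = 280 × (1 - 1/2) × (1 - 1/5) × (1 - 1/7) = 96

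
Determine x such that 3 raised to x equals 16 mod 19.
10

Baby-step giant-step with step n = ⌈√19⌉ = 5.
Baby steps 3^j mod 19 (j:value) for j=0..4: 0:1, 1:3, 2:9, 3:8, 4:5.
Giant-step multiplier: 3^(-5) ≡ 3^(18-5) = 3^13 ≡ 14 (mod 19).
Giant steps γ_i = 16·14^i mod 19: γ_0=16, γ_1=15, γ_2=1 (in table at j=0).
x = i·n + j = 2·5 + 0 = 10.
Check: 3^10 ≡ 16 (mod 19).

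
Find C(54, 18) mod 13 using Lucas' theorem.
0

Using Lucas' theorem:
Write n=54 and k=18 in base 13:
n in base 13: [4, 2]
k in base 13: [1, 5]
C(54,18) mod 13 = ∏ C(n_i, k_i) mod 13
Digit binomials (mod 13): C(4,1) = 4; C(2,5) = 0 (k_i > n_i)
Product: 4 × 0 = 0 ≡ 0 (mod 13)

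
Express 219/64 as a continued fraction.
[3; 2, 2, 1, 2, 3]

Euclidean algorithm steps:
219 = 3 × 64 + 27
64 = 2 × 27 + 10
27 = 2 × 10 + 7
10 = 1 × 7 + 3
7 = 2 × 3 + 1
3 = 3 × 1 + 0
Continued fraction: [3; 2, 2, 1, 2, 3]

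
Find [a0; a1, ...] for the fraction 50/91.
[0; 1, 1, 4, 1, 1, 4]

Euclidean algorithm steps:
50 = 0 × 91 + 50
91 = 1 × 50 + 41
50 = 1 × 41 + 9
41 = 4 × 9 + 5
9 = 1 × 5 + 4
5 = 1 × 4 + 1
4 = 4 × 1 + 0
Continued fraction: [0; 1, 1, 4, 1, 1, 4]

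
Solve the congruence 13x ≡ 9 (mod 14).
x ≡ 5 (mod 14)

gcd(13, 14) = 1, which divides 9, so solutions exist.
Find 13^(-1) mod 14 by the extended Euclidean algorithm:
14 = 1 × 13 + 1  ⟹  1 = (1)·14 + (-1)·13
So (-1)·13 ≡ 1 (mod 14), i.e. 13^(-1) ≡ -1 ≡ 13 (mod 14).
x ≡ 13 × 9 = 117 ≡ 5 (mod 14).
Check: 13 × 5 = 65 ≡ 9 (mod 14).
Unique solution: x ≡ 5 (mod 14)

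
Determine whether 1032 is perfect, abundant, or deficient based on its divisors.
abundant

Proper divisors of 1032: sum = 1 + 2 + 3 + 4 + 6 + 8 + 12 + 24 + 43 + 86 + 129 + 172 + 258 + 344 + 516 = 1608
Since 1608 > 1032, 1032 is abundant.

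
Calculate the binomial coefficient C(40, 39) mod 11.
7

Using Lucas' theorem:
Write n=40 and k=39 in base 11:
n in base 11: [3, 7]
k in base 11: [3, 6]
C(40,39) mod 11 = ∏ C(n_i, k_i) mod 11
Digit binomials (mod 11): C(3,3) = 1; C(7,6) = 7
Product: 1 × 7 = 7 ≡ 7 (mod 11)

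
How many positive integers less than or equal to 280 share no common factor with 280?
96

280 = 2^3 × 5 × 7
φ(n) = n × ∏(1 - 1/p) for each prime p dividing n
φ(280) = 280 × (1 - 1/2) × (1 - 1/5) × (1 - 1/7) = 96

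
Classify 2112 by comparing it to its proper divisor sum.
abundant

Proper divisors of 2112: sum = 1 + 2 + 3 + 4 + 6 + 8 + 11 + 12 + ... + 352 + 528 + 704 + 1056 (27 divisors) = 3984
Since 3984 > 2112, 2112 is abundant.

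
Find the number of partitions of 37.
21637

p(n) counts ways to write n as a sum of positive integers (order ignored).
Euler's pentagonal recurrence: p(k) = p(k-1) + p(k-2) - p(k-5) - p(k-7) + p(k-12) + p(k-15) - ... (offsets j(3j∓1)/2, signs ++--, p(0)=1, p(<0)=0).
DP table for k = 0..36: p(0)=1, p(1)=1, p(2)=2, p(3)=3, p(4)=5, p(5)=7, p(6)=11, p(7)=15, p(8)=22, p(9)=30, p(10)=42, p(11)=56, p(12)=77, p(13)=101, p(14)=135, p(15)=176, p(16)=231, p(17)=297, p(18)=385, p(19)=490, p(20)=627, p(21)=792, p(22)=1002, p(23)=1255, p(24)=1575, p(25)=1958, p(26)=2436, p(27)=3010, p(28)=3718, p(29)=4565, p(30)=5604, p(31)=6842, p(32)=8349, p(33)=10143, p(34)=12310, p(35)=14883, p(36)=17977.
Final step: p(37) = p(36) + p(35) - p(32) - p(30) + p(25) + p(22) - p(15) - p(11) + p(2)
= 17977 + 14883 - 8349 - 5604 + 1958 + 1002 - 176 - 56 + 2
= 21637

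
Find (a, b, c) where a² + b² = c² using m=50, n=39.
(979, 3900, 4021)

Euclid's formula: a = m² - n², b = 2mn, c = m² + n²
m = 50, n = 39
a = 50² - 39² = 2500 - 1521 = 979
b = 2 × 50 × 39 = 3900
c = 50² + 39² = 2500 + 1521 = 4021
Verification: 979² + 3900² = 958441 + 15210000 = 16168441 = 4021² ✓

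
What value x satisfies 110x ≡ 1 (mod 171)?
14

gcd(110, 171) = 1, so the inverse exists.
Extended Euclidean algorithm on (171, 110):
171 = 1 × 110 + 61  ⟹  61 = (1)·171 + (-1)·110
110 = 1 × 61 + 49  ⟹  49 = (-1)·171 + (2)·110
61 = 1 × 49 + 12  ⟹  12 = (2)·171 + (-3)·110
49 = 4 × 12 + 1  ⟹  1 = (-9)·171 + (14)·110
So (14)·110 ≡ 1 (mod 171), i.e. 110^(-1) ≡ 14 (mod 171).
Check: 110 × 14 = 1540 ≡ 1 (mod 171)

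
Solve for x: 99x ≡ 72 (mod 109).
x ≡ 80 (mod 109)

gcd(99, 109) = 1, which divides 72, so solutions exist.
Find 99^(-1) mod 109 by the extended Euclidean algorithm:
109 = 1 × 99 + 10  ⟹  10 = (1)·109 + (-1)·99
99 = 9 × 10 + 9  ⟹  9 = (-9)·109 + (10)·99
10 = 1 × 9 + 1  ⟹  1 = (10)·109 + (-11)·99
So (-11)·99 ≡ 1 (mod 109), i.e. 99^(-1) ≡ -11 ≡ 98 (mod 109).
x ≡ 98 × 72 = 7056 ≡ 80 (mod 109).
Check: 99 × 80 = 7920 ≡ 72 (mod 109).
Unique solution: x ≡ 80 (mod 109)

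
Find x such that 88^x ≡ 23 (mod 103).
72

Baby-step giant-step with step n = ⌈√103⌉ = 11.
Baby steps 88^j mod 103 (j:value) for j=0..10: 0:1, 1:88, 2:19, 3:24, 4:52, 5:44, 6:61, 7:12, 8:26, 9:22, 10:82.
Giant-step multiplier: 88^(-11) ≡ 88^(102-11) = 88^91 ≡ 86 (mod 103).
Giant steps γ_i = 23·86^i mod 103: γ_0=23, γ_1=21, γ_2=55, γ_3=95, γ_4=33, γ_5=57, γ_6=61 (in table at j=6).
x = i·n + j = 6·11 + 6 = 72.
Check: 88^72 ≡ 23 (mod 103).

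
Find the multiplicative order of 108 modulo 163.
162

163 is prime, so ord(108) divides φ(163) = 162.
Divisors of 162: 1, 2, 3, 6, 9, 18, 27, 54, 81, 162.
Repeated squaring: 108^1 ≡ 108, 108^2 ≡ 91, 108^4 ≡ 131, 108^8 ≡ 46, 108^16 ≡ 160, 108^32 ≡ 9, 108^64 ≡ 81, 108^128 ≡ 41 (mod 163).
Test 108^d mod 163 for each divisor d in increasing order:
108^1 ≡ 108
108^2 ≡ 91
108^3 = 108^2·108^1 ≡ 48
108^6 = 108^4·108^2 ≡ 22
108^9 = 108^8·108^1 ≡ 78
108^18 = 108^16·108^2 ≡ 53
108^27 = 108^16·108^8·108^2·108^1 ≡ 59
108^54 = 108^32·108^16·108^4·108^2 ≡ 58
108^81 = 108^64·108^16·108^1 ≡ 162
108^162 = 108^128·108^32·108^2 ≡ 1  ← first divisor giving 1
The order is 162.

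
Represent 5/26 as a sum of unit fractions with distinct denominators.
1/6 + 1/39

Greedy algorithm:
5/26: ceiling(26/5) = 6, use 1/6
1/39: ceiling(39/1) = 39, use 1/39
Result: 5/26 = 1/6 + 1/39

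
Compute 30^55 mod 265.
235

Repeated squaring. Binary of 55 = 110111.
30^1 ≡ 30 (mod 265); 30^2 ≡ 105 (mod 265); 30^4 ≡ 160 (mod 265); 30^8 ≡ 160 (mod 265); 30^16 ≡ 160 (mod 265); 30^32 ≡ 160 (mod 265)
30^55 = 30^1 × 30^2 × 30^4 × 30^16 × 30^32 ≡ 235 (mod 265)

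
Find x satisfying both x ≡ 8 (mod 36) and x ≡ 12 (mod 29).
476

Using Chinese Remainder Theorem:
M = 36 × 29 = 1044
M1 = 29, M2 = 36
y1 = 29^(-1) mod 36 = 5
y2 = 36^(-1) mod 29 = 25
x = (8×29×5 + 12×36×25) mod 1044 = 476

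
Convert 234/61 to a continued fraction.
[3; 1, 5, 10]

Euclidean algorithm steps:
234 = 3 × 61 + 51
61 = 1 × 51 + 10
51 = 5 × 10 + 1
10 = 10 × 1 + 0
Continued fraction: [3; 1, 5, 10]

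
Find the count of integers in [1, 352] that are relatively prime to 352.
160

352 = 2^5 × 11
φ(n) = n × ∏(1 - 1/p) for each prime p dividing n
φ(352) = 352 × (1 - 1/2) × (1 - 1/11) = 160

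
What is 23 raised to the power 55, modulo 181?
120

Repeated squaring. Binary of 55 = 110111.
23^1 ≡ 23 (mod 181); 23^2 ≡ 167 (mod 181); 23^4 ≡ 15 (mod 181); 23^8 ≡ 44 (mod 181); 23^16 ≡ 126 (mod 181); 23^32 ≡ 129 (mod 181)
23^55 = 23^1 × 23^2 × 23^4 × 23^16 × 23^32 ≡ 120 (mod 181)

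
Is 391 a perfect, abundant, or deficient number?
deficient

Proper divisors of 391: sum = 1 + 17 + 23 = 41
Since 41 < 391, 391 is deficient.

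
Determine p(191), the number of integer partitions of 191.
1820701100652

p(n) counts ways to write n as a sum of positive integers (order ignored).
Euler's pentagonal recurrence: p(k) = p(k-1) + p(k-2) - p(k-5) - p(k-7) + p(k-12) + p(k-15) - ... (offsets j(3j∓1)/2, signs ++--, p(0)=1, p(<0)=0).
DP table for k = 0..190: p(0)=1, p(1)=1, p(2)=2, p(3)=3, p(4)=5, p(5)=7, p(6)=11, p(7)=15, p(8)=22, p(9)=30, p(10)=42, p(11)=56, p(12)=77, p(13)=101, p(14)=135, p(15)=176, p(16)=231, p(17)=297, p(18)=385, p(19)=490, p(20)=627, p(21)=792, p(22)=1002, p(23)=1255, p(24)=1575, p(25)=1958, p(26)=2436, p(27)=3010, p(28)=3718, p(29)=4565, p(30)=5604, p(31)=6842, p(32)=8349, p(33)=10143, p(34)=12310, p(35)=14883, p(36)=17977, p(37)=21637, p(38)=26015, p(39)=31185, p(40)=37338, p(41)=44583, p(42)=53174, p(43)=63261, p(44)=75175, p(45)=89134, p(46)=105558, p(47)=124754, p(48)=147273, p(49)=173525, p(50)=204226, p(51)=239943, p(52)=281589, p(53)=329931, p(54)=386155, p(55)=451276, p(56)=526823, p(57)=614154, p(58)=715220, p(59)=831820, p(60)=966467, p(61)=1121505, p(62)=1300156, p(63)=1505499, p(64)=1741630, p(65)=2012558, p(66)=2323520, p(67)=2679689, p(68)=3087735, p(69)=3554345, p(70)=4087968, p(71)=4697205, p(72)=5392783, p(73)=6185689, p(74)=7089500, p(75)=8118264, p(76)=9289091, p(77)=10619863, p(78)=12132164, p(79)=13848650, p(80)=15796476, p(81)=18004327, p(82)=20506255, p(83)=23338469, p(84)=26543660, p(85)=30167357, p(86)=34262962, p(87)=38887673, p(88)=44108109, p(89)=49995925, p(90)=56634173, p(91)=64112359, p(92)=72533807, p(93)=82010177, p(94)=92669720, p(95)=104651419, p(96)=118114304, p(97)=133230930, p(98)=150198136, p(99)=169229875, p(100)=190569292, p(101)=214481126, p(102)=241265379, p(103)=271248950, p(104)=304801365, p(105)=342325709, p(106)=384276336, p(107)=431149389, p(108)=483502844, p(109)=541946240, p(110)=607163746, p(111)=679903203, p(112)=761002156, p(113)=851376628, p(114)=952050665, p(115)=1064144451, p(116)=1188908248, p(117)=1327710076, p(118)=1482074143, p(119)=1653668665, p(120)=1844349560, p(121)=2056148051, p(122)=2291320912, p(123)=2552338241, p(124)=2841940500, p(125)=3163127352, p(126)=3519222692, p(127)=3913864295, p(128)=4351078600, p(129)=4835271870, p(130)=5371315400, p(131)=5964539504, p(132)=6620830889, p(133)=7346629512, p(134)=8149040695, p(135)=9035836076, p(136)=10015581680, p(137)=11097645016, p(138)=12292341831, p(139)=13610949895, p(140)=15065878135, p(141)=16670689208, p(142)=18440293320, p(143)=20390982757, p(144)=22540654445, p(145)=24908858009, p(146)=27517052599, p(147)=30388671978, p(148)=33549419497, p(149)=37027355200, p(150)=40853235313, p(151)=45060624582, p(152)=49686288421, p(153)=54770336324, p(154)=60356673280, p(155)=66493182097, p(156)=73232243759, p(157)=80630964769, p(158)=88751778802, p(159)=97662728555, p(160)=107438159466, p(161)=118159068427, p(162)=129913904637, p(163)=142798995930, p(164)=156919475295, p(165)=172389800255, p(166)=189334822579, p(167)=207890420102, p(168)=228204732751, p(169)=250438925115, p(170)=274768617130, p(171)=301384802048, p(172)=330495499613, p(173)=362326859895, p(174)=397125074750, p(175)=435157697830, p(176)=476715857290, p(177)=522115831195, p(178)=571701605655, p(179)=625846753120, p(180)=684957390936, p(181)=749474411781, p(182)=819876908323, p(183)=896684817527, p(184)=980462880430, p(185)=1071823774337, p(186)=1171432692373, p(187)=1280011042268, p(188)=1398341745571, p(189)=1527273599625, p(190)=1667727404093.
Final step: p(191) = p(190) + p(189) - p(186) - p(184) + p(179) + p(176) - p(169) - p(165) + p(156) + p(151) - p(140) - p(134) + p(121) + p(114) - p(99) - p(91) + p(74) + p(65) - p(46) - p(36) + p(15) + p(4)
= 1667727404093 + 1527273599625 - 1171432692373 - 980462880430 + 625846753120 + 476715857290 - 250438925115 - 172389800255 + 73232243759 + 45060624582 - 15065878135 - 8149040695 + 2056148051 + 952050665 - 169229875 - 64112359 + 7089500 + 2012558 - 105558 - 17977 + 176 + 5
= 1820701100652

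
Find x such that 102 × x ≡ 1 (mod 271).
93

gcd(102, 271) = 1, so the inverse exists.
Extended Euclidean algorithm on (271, 102):
271 = 2 × 102 + 67  ⟹  67 = (1)·271 + (-2)·102
102 = 1 × 67 + 35  ⟹  35 = (-1)·271 + (3)·102
67 = 1 × 35 + 32  ⟹  32 = (2)·271 + (-5)·102
35 = 1 × 32 + 3  ⟹  3 = (-3)·271 + (8)·102
32 = 10 × 3 + 2  ⟹  2 = (32)·271 + (-85)·102
3 = 1 × 2 + 1  ⟹  1 = (-35)·271 + (93)·102
So (93)·102 ≡ 1 (mod 271), i.e. 102^(-1) ≡ 93 (mod 271).
Check: 102 × 93 = 9486 ≡ 1 (mod 271)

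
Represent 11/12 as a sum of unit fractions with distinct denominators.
1/2 + 1/3 + 1/12

Greedy algorithm:
11/12: ceiling(12/11) = 2, use 1/2
5/12: ceiling(12/5) = 3, use 1/3
1/12: ceiling(12/1) = 12, use 1/12
Result: 11/12 = 1/2 + 1/3 + 1/12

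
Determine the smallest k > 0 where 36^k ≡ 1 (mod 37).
2

37 is prime, so ord(36) divides φ(37) = 36.
Divisors of 36: 1, 2, 3, 4, 6, 9, 12, 18, 36.
Repeated squaring: 36^1 ≡ 36, 36^2 ≡ 1, 36^4 ≡ 1, 36^8 ≡ 1, 36^16 ≡ 1, 36^32 ≡ 1 (mod 37).
Test 36^d mod 37 for each divisor d in increasing order:
36^1 ≡ 36
36^2 ≡ 1  ← first divisor giving 1
The order is 2.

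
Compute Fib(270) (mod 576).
296

Matrix identity: Q^n = [[F_(n+1), F_n], [F_n, F_(n-1)]] with Q = [[1,1],[1,0]].
n = 270 = 100001110₂. Square-and-multiply, entries mod 576:
Q^1 = [[1,1],[1,0]]
Q^2 = (Q^1)² = [[2,1],[1,1]]
Q^4 = (Q^2)² = [[5,3],[3,2]]
Q^8 = (Q^4)² = [[34,21],[21,13]]
Q^16 = (Q^8)² = [[445,411],[411,34]]
Q^33 = (Q^16)²·Q = [[487,34],[34,453]]
Q^67 = (Q^33)²·Q = [[141,437],[437,280]]
Q^135 = (Q^67)²·Q = [[267,34],[34,233]]
Q^270 = (Q^135)² = [[445,296],[296,149]]
F_270 mod 576 = Q^270[0][1] = 296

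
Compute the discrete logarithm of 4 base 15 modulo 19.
10

Baby-step giant-step with step n = ⌈√19⌉ = 5.
Baby steps 15^j mod 19 (j:value) for j=0..4: 0:1, 1:15, 2:16, 3:12, 4:9.
Giant-step multiplier: 15^(-5) ≡ 15^(18-5) = 15^13 ≡ 10 (mod 19).
Giant steps γ_i = 4·10^i mod 19: γ_0=4, γ_1=2, γ_2=1 (in table at j=0).
x = i·n + j = 2·5 + 0 = 10.
Check: 15^10 ≡ 4 (mod 19).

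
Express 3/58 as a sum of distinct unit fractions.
1/20 + 1/580

Greedy algorithm:
3/58: ceiling(58/3) = 20, use 1/20
1/580: ceiling(580/1) = 580, use 1/580
Result: 3/58 = 1/20 + 1/580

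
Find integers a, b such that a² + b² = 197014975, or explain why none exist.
Not possible

Factorization: 197014975 = 5^2 × 199^3
By Fermat: n is sum of two squares iff every prime p ≡ 3 (mod 4) appears to even power.
Prime(s) ≡ 3 (mod 4) with odd exponent: [(199, 3)]
Therefore 197014975 cannot be expressed as a² + b².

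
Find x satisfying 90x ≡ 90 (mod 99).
x ≡ 1 (mod 11)

gcd(90, 99) = 9, which divides 90, so solutions exist.
Divide through by 9: 10x ≡ 10 (mod 11).
Find 10^(-1) mod 11 by the extended Euclidean algorithm:
11 = 1 × 10 + 1  ⟹  1 = (1)·11 + (-1)·10
So (-1)·10 ≡ 1 (mod 11), i.e. 10^(-1) ≡ -1 ≡ 10 (mod 11).
x ≡ 10 × 10 = 100 ≡ 1 (mod 11).
Check: 90 × 1 = 90 ≡ 90 (mod 99).
x ≡ 1 (mod 11), giving 9 solutions mod 99.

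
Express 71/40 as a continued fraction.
[1; 1, 3, 2, 4]

Euclidean algorithm steps:
71 = 1 × 40 + 31
40 = 1 × 31 + 9
31 = 3 × 9 + 4
9 = 2 × 4 + 1
4 = 4 × 1 + 0
Continued fraction: [1; 1, 3, 2, 4]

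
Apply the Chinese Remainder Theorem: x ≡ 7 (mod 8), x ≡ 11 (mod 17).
79

Using Chinese Remainder Theorem:
M = 8 × 17 = 136
M1 = 17, M2 = 8
y1 = 17^(-1) mod 8 = 1
y2 = 8^(-1) mod 17 = 15
x = (7×17×1 + 11×8×15) mod 136 = 79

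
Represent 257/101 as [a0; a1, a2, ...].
[2; 1, 1, 5, 9]

Euclidean algorithm steps:
257 = 2 × 101 + 55
101 = 1 × 55 + 46
55 = 1 × 46 + 9
46 = 5 × 9 + 1
9 = 9 × 1 + 0
Continued fraction: [2; 1, 1, 5, 9]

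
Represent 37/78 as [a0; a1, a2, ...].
[0; 2, 9, 4]

Euclidean algorithm steps:
37 = 0 × 78 + 37
78 = 2 × 37 + 4
37 = 9 × 4 + 1
4 = 4 × 1 + 0
Continued fraction: [0; 2, 9, 4]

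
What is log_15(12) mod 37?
16

Baby-step giant-step with step n = ⌈√37⌉ = 7.
Baby steps 15^j mod 37 (j:value) for j=0..6: 0:1, 1:15, 2:3, 3:8, 4:9, 5:24, 6:27.
Giant-step multiplier: 15^(-7) ≡ 15^(36-7) = 15^29 ≡ 18 (mod 37).
Giant steps γ_i = 12·18^i mod 37: γ_0=12, γ_1=31, γ_2=3 (in table at j=2).
x = i·n + j = 2·7 + 2 = 16.
Check: 15^16 ≡ 12 (mod 37).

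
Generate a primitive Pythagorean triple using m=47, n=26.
(1533, 2444, 2885)

Euclid's formula: a = m² - n², b = 2mn, c = m² + n²
m = 47, n = 26
a = 47² - 26² = 2209 - 676 = 1533
b = 2 × 47 × 26 = 2444
c = 47² + 26² = 2209 + 676 = 2885
Verification: 1533² + 2444² = 2350089 + 5973136 = 8323225 = 2885² ✓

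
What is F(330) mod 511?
419

Matrix identity: Q^n = [[F_(n+1), F_n], [F_n, F_(n-1)]] with Q = [[1,1],[1,0]].
n = 330 = 101001010₂. Square-and-multiply, entries mod 511:
Q^1 = [[1,1],[1,0]]
Q^2 = (Q^1)² = [[2,1],[1,1]]
Q^5 = (Q^2)²·Q = [[8,5],[5,3]]
Q^10 = (Q^5)² = [[89,55],[55,34]]
Q^20 = (Q^10)² = [[215,122],[122,93]]
Q^41 = (Q^20)²·Q = [[62,300],[300,273]]
Q^82 = (Q^41)² = [[331,344],[344,498]]
Q^165 = (Q^82)²·Q = [[29,502],[502,38]]
Q^330 = (Q^165)² = [[411,419],[419,503]]
F_330 mod 511 = Q^330[0][1] = 419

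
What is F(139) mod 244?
33

Matrix identity: Q^n = [[F_(n+1), F_n], [F_n, F_(n-1)]] with Q = [[1,1],[1,0]].
n = 139 = 10001011₂. Square-and-multiply, entries mod 244:
Q^1 = [[1,1],[1,0]]
Q^2 = (Q^1)² = [[2,1],[1,1]]
Q^4 = (Q^2)² = [[5,3],[3,2]]
Q^8 = (Q^4)² = [[34,21],[21,13]]
Q^17 = (Q^8)²·Q = [[144,133],[133,11]]
Q^34 = (Q^17)² = [[117,119],[119,242]]
Q^69 = (Q^34)²·Q = [[55,34],[34,21]]
Q^139 = (Q^69)²·Q = [[177,33],[33,144]]
F_139 mod 244 = Q^139[0][1] = 33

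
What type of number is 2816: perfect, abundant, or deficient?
abundant

Proper divisors of 2816: sum = 1 + 2 + 4 + 8 + 11 + 16 + 22 + 32 + ... + 256 + 352 + 704 + 1408 (17 divisors) = 3316
Since 3316 > 2816, 2816 is abundant.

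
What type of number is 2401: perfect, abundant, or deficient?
deficient

Proper divisors of 2401: sum = 1 + 7 + 49 + 343 = 400
Since 400 < 2401, 2401 is deficient.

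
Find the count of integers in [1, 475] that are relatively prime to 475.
360

475 = 5^2 × 19
φ(n) = n × ∏(1 - 1/p) for each prime p dividing n
φ(475) = 475 × (1 - 1/5) × (1 - 1/19) = 360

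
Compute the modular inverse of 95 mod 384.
287

gcd(95, 384) = 1, so the inverse exists.
Extended Euclidean algorithm on (384, 95):
384 = 4 × 95 + 4  ⟹  4 = (1)·384 + (-4)·95
95 = 23 × 4 + 3  ⟹  3 = (-23)·384 + (93)·95
4 = 1 × 3 + 1  ⟹  1 = (24)·384 + (-97)·95
So (-97)·95 ≡ 1 (mod 384), i.e. 95^(-1) ≡ -97 ≡ 287 (mod 384).
Check: 95 × 287 = 27265 ≡ 1 (mod 384)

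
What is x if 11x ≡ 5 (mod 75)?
x ≡ 55 (mod 75)

gcd(11, 75) = 1, which divides 5, so solutions exist.
Find 11^(-1) mod 75 by the extended Euclidean algorithm:
75 = 6 × 11 + 9  ⟹  9 = (1)·75 + (-6)·11
11 = 1 × 9 + 2  ⟹  2 = (-1)·75 + (7)·11
9 = 4 × 2 + 1  ⟹  1 = (5)·75 + (-34)·11
So (-34)·11 ≡ 1 (mod 75), i.e. 11^(-1) ≡ -34 ≡ 41 (mod 75).
x ≡ 41 × 5 = 205 ≡ 55 (mod 75).
Check: 11 × 55 = 605 ≡ 5 (mod 75).
Unique solution: x ≡ 55 (mod 75)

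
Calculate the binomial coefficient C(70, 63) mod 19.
6

Using Lucas' theorem:
Write n=70 and k=63 in base 19:
n in base 19: [3, 13]
k in base 19: [3, 6]
C(70,63) mod 19 = ∏ C(n_i, k_i) mod 19
Digit binomials (mod 19): C(3,3) = 1; C(13,6) = 1716 ≡ 6
Product: 1 × 6 = 6 ≡ 6 (mod 19)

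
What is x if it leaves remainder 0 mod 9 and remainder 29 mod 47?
405

Using Chinese Remainder Theorem:
M = 9 × 47 = 423
M1 = 47, M2 = 9
y1 = 47^(-1) mod 9 = 5
y2 = 9^(-1) mod 47 = 21
x = (0×47×5 + 29×9×21) mod 423 = 405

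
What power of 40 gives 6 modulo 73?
38

Baby-step giant-step with step n = ⌈√73⌉ = 9.
Baby steps 40^j mod 73 (j:value) for j=0..8: 0:1, 1:40, 2:67, 3:52, 4:36, 5:53, 6:3, 7:47, 8:55.
Giant-step multiplier: 40^(-9) ≡ 40^(72-9) = 40^63 ≡ 22 (mod 73).
Giant steps γ_i = 6·22^i mod 73: γ_0=6, γ_1=59, γ_2=57, γ_3=13, γ_4=67 (in table at j=2).
x = i·n + j = 4·9 + 2 = 38.
Check: 40^38 ≡ 6 (mod 73).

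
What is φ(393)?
260

393 = 3 × 131
φ(n) = n × ∏(1 - 1/p) for each prime p dividing n
φ(393) = 393 × (1 - 1/3) × (1 - 1/131) = 260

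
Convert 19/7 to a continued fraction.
[2; 1, 2, 2]

Euclidean algorithm steps:
19 = 2 × 7 + 5
7 = 1 × 5 + 2
5 = 2 × 2 + 1
2 = 2 × 1 + 0
Continued fraction: [2; 1, 2, 2]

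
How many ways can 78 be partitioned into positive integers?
12132164

p(n) counts ways to write n as a sum of positive integers (order ignored).
Euler's pentagonal recurrence: p(k) = p(k-1) + p(k-2) - p(k-5) - p(k-7) + p(k-12) + p(k-15) - ... (offsets j(3j∓1)/2, signs ++--, p(0)=1, p(<0)=0).
DP table for k = 0..77: p(0)=1, p(1)=1, p(2)=2, p(3)=3, p(4)=5, p(5)=7, p(6)=11, p(7)=15, p(8)=22, p(9)=30, p(10)=42, p(11)=56, p(12)=77, p(13)=101, p(14)=135, p(15)=176, p(16)=231, p(17)=297, p(18)=385, p(19)=490, p(20)=627, p(21)=792, p(22)=1002, p(23)=1255, p(24)=1575, p(25)=1958, p(26)=2436, p(27)=3010, p(28)=3718, p(29)=4565, p(30)=5604, p(31)=6842, p(32)=8349, p(33)=10143, p(34)=12310, p(35)=14883, p(36)=17977, p(37)=21637, p(38)=26015, p(39)=31185, p(40)=37338, p(41)=44583, p(42)=53174, p(43)=63261, p(44)=75175, p(45)=89134, p(46)=105558, p(47)=124754, p(48)=147273, p(49)=173525, p(50)=204226, p(51)=239943, p(52)=281589, p(53)=329931, p(54)=386155, p(55)=451276, p(56)=526823, p(57)=614154, p(58)=715220, p(59)=831820, p(60)=966467, p(61)=1121505, p(62)=1300156, p(63)=1505499, p(64)=1741630, p(65)=2012558, p(66)=2323520, p(67)=2679689, p(68)=3087735, p(69)=3554345, p(70)=4087968, p(71)=4697205, p(72)=5392783, p(73)=6185689, p(74)=7089500, p(75)=8118264, p(76)=9289091, p(77)=10619863.
Final step: p(78) = p(77) + p(76) - p(73) - p(71) + p(66) + p(63) - p(56) - p(52) + p(43) + p(38) - p(27) - p(21) + p(8) + p(1)
= 10619863 + 9289091 - 6185689 - 4697205 + 2323520 + 1505499 - 526823 - 281589 + 63261 + 26015 - 3010 - 792 + 22 + 1
= 12132164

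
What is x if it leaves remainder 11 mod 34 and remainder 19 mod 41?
1167

Using Chinese Remainder Theorem:
M = 34 × 41 = 1394
M1 = 41, M2 = 34
y1 = 41^(-1) mod 34 = 5
y2 = 34^(-1) mod 41 = 35
x = (11×41×5 + 19×34×35) mod 1394 = 1167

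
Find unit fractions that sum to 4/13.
1/4 + 1/18 + 1/468

Greedy algorithm:
4/13: ceiling(13/4) = 4, use 1/4
3/52: ceiling(52/3) = 18, use 1/18
1/468: ceiling(468/1) = 468, use 1/468
Result: 4/13 = 1/4 + 1/18 + 1/468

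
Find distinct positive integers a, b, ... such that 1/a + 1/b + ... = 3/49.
1/17 + 1/417 + 1/347361

Greedy algorithm:
3/49: ceiling(49/3) = 17, use 1/17
2/833: ceiling(833/2) = 417, use 1/417
1/347361: ceiling(347361/1) = 347361, use 1/347361
Result: 3/49 = 1/17 + 1/417 + 1/347361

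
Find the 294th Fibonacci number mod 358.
14

Matrix identity: Q^n = [[F_(n+1), F_n], [F_n, F_(n-1)]] with Q = [[1,1],[1,0]].
n = 294 = 100100110₂. Square-and-multiply, entries mod 358:
Q^1 = [[1,1],[1,0]]
Q^2 = (Q^1)² = [[2,1],[1,1]]
Q^4 = (Q^2)² = [[5,3],[3,2]]
Q^9 = (Q^4)²·Q = [[55,34],[34,21]]
Q^18 = (Q^9)² = [[243,78],[78,165]]
Q^36 = (Q^18)² = [[335,320],[320,15]]
Q^73 = (Q^36)²·Q = [[129,183],[183,304]]
Q^147 = (Q^73)²·Q = [[131,10],[10,121]]
Q^294 = (Q^147)² = [[77,14],[14,63]]
F_294 mod 358 = Q^294[0][1] = 14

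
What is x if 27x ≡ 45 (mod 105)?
x ≡ 25 (mod 35)

gcd(27, 105) = 3, which divides 45, so solutions exist.
Divide through by 3: 9x ≡ 15 (mod 35).
Find 9^(-1) mod 35 by the extended Euclidean algorithm:
35 = 3 × 9 + 8  ⟹  8 = (1)·35 + (-3)·9
9 = 1 × 8 + 1  ⟹  1 = (-1)·35 + (4)·9
So (4)·9 ≡ 1 (mod 35), i.e. 9^(-1) ≡ 4 (mod 35).
x ≡ 4 × 15 = 60 ≡ 25 (mod 35).
Check: 27 × 25 = 675 ≡ 45 (mod 105).
x ≡ 25 (mod 35), giving 3 solutions mod 105.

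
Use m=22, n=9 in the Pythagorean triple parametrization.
(403, 396, 565)

Euclid's formula: a = m² - n², b = 2mn, c = m² + n²
m = 22, n = 9
a = 22² - 9² = 484 - 81 = 403
b = 2 × 22 × 9 = 396
c = 22² + 9² = 484 + 81 = 565
Verification: 403² + 396² = 162409 + 156816 = 319225 = 565² ✓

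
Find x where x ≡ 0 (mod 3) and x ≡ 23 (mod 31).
54

Using Chinese Remainder Theorem:
M = 3 × 31 = 93
M1 = 31, M2 = 3
y1 = 31^(-1) mod 3 = 1
y2 = 3^(-1) mod 31 = 21
x = (0×31×1 + 23×3×21) mod 93 = 54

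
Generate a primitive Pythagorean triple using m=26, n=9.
(595, 468, 757)

Euclid's formula: a = m² - n², b = 2mn, c = m² + n²
m = 26, n = 9
a = 26² - 9² = 676 - 81 = 595
b = 2 × 26 × 9 = 468
c = 26² + 9² = 676 + 81 = 757
Verification: 595² + 468² = 354025 + 219024 = 573049 = 757² ✓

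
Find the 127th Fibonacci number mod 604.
269

Matrix identity: Q^n = [[F_(n+1), F_n], [F_n, F_(n-1)]] with Q = [[1,1],[1,0]].
n = 127 = 1111111₂. Square-and-multiply, entries mod 604:
Q^1 = [[1,1],[1,0]]
Q^3 = (Q^1)²·Q = [[3,2],[2,1]]
Q^7 = (Q^3)²·Q = [[21,13],[13,8]]
Q^15 = (Q^7)²·Q = [[383,6],[6,377]]
Q^31 = (Q^15)²·Q = [[285,557],[557,332]]
Q^63 = (Q^31)²·Q = [[75,82],[82,597]]
Q^127 = (Q^63)²·Q = [[409,269],[269,140]]
F_127 mod 604 = Q^127[0][1] = 269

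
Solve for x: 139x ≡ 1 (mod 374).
261

gcd(139, 374) = 1, so the inverse exists.
Extended Euclidean algorithm on (374, 139):
374 = 2 × 139 + 96  ⟹  96 = (1)·374 + (-2)·139
139 = 1 × 96 + 43  ⟹  43 = (-1)·374 + (3)·139
96 = 2 × 43 + 10  ⟹  10 = (3)·374 + (-8)·139
43 = 4 × 10 + 3  ⟹  3 = (-13)·374 + (35)·139
10 = 3 × 3 + 1  ⟹  1 = (42)·374 + (-113)·139
So (-113)·139 ≡ 1 (mod 374), i.e. 139^(-1) ≡ -113 ≡ 261 (mod 374).
Check: 139 × 261 = 36279 ≡ 1 (mod 374)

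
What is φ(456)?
144

456 = 2^3 × 3 × 19
φ(n) = n × ∏(1 - 1/p) for each prime p dividing n
φ(456) = 456 × (1 - 1/2) × (1 - 1/3) × (1 - 1/19) = 144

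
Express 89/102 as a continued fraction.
[0; 1, 6, 1, 5, 2]

Euclidean algorithm steps:
89 = 0 × 102 + 89
102 = 1 × 89 + 13
89 = 6 × 13 + 11
13 = 1 × 11 + 2
11 = 5 × 2 + 1
2 = 2 × 1 + 0
Continued fraction: [0; 1, 6, 1, 5, 2]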